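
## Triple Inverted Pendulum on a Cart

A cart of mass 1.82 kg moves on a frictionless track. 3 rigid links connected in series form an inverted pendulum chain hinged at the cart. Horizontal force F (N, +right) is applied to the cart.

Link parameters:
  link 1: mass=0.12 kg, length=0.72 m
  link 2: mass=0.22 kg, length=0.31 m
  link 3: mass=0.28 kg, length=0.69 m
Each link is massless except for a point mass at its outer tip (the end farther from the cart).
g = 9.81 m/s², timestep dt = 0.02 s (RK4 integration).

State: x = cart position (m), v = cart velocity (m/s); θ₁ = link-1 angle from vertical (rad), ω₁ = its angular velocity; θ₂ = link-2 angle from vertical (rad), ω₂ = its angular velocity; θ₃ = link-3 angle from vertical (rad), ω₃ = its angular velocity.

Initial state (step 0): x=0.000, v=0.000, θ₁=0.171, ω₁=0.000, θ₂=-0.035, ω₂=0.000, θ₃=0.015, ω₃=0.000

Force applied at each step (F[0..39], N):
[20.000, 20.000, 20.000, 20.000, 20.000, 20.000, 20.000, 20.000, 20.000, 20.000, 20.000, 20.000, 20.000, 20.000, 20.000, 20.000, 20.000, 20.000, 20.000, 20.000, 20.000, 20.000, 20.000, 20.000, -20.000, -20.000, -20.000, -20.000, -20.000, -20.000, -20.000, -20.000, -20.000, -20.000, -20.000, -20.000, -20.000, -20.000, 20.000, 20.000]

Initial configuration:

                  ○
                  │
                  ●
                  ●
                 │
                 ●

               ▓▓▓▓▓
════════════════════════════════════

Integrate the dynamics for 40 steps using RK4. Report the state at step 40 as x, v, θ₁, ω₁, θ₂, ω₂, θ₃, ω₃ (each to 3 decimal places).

Answer: x=1.912, v=0.005, θ₁=-2.654, ω₁=-0.985, θ₂=-3.472, ω₂=-13.078, θ₃=-2.863, ω₃=-12.207

Derivation:
apply F[0]=+20.000 → step 1: x=0.002, v=0.209, θ₁=0.171, ω₁=-0.013, θ₂=-0.042, ω₂=-0.706, θ₃=0.015, ω₃=0.033
apply F[1]=+20.000 → step 2: x=0.008, v=0.418, θ₁=0.170, ω₁=-0.026, θ₂=-0.063, ω₂=-1.434, θ₃=0.016, ω₃=0.072
apply F[2]=+20.000 → step 3: x=0.019, v=0.628, θ₁=0.170, ω₁=-0.040, θ₂=-0.100, ω₂=-2.190, θ₃=0.018, ω₃=0.123
apply F[3]=+20.000 → step 4: x=0.033, v=0.839, θ₁=0.169, ω₁=-0.068, θ₂=-0.151, ω₂=-2.958, θ₃=0.021, ω₃=0.183
apply F[4]=+20.000 → step 5: x=0.052, v=1.052, θ₁=0.167, ω₁=-0.127, θ₂=-0.218, ω₂=-3.696, θ₃=0.026, ω₃=0.246
apply F[5]=+20.000 → step 6: x=0.076, v=1.267, θ₁=0.163, ω₁=-0.237, θ₂=-0.298, ω₂=-4.360, θ₃=0.031, ω₃=0.301
apply F[6]=+20.000 → step 7: x=0.103, v=1.483, θ₁=0.157, ω₁=-0.407, θ₂=-0.391, ω₂=-4.922, θ₃=0.038, ω₃=0.336
apply F[7]=+20.000 → step 8: x=0.135, v=1.701, θ₁=0.147, ω₁=-0.640, θ₂=-0.495, ω₂=-5.382, θ₃=0.044, ω₃=0.347
apply F[8]=+20.000 → step 9: x=0.171, v=1.919, θ₁=0.131, ω₁=-0.934, θ₂=-0.606, ω₂=-5.749, θ₃=0.051, ω₃=0.331
apply F[9]=+20.000 → step 10: x=0.212, v=2.137, θ₁=0.109, ω₁=-1.284, θ₂=-0.724, ω₂=-6.037, θ₃=0.057, ω₃=0.288
apply F[10]=+20.000 → step 11: x=0.257, v=2.357, θ₁=0.079, ω₁=-1.686, θ₂=-0.847, ω₂=-6.253, θ₃=0.063, ω₃=0.219
apply F[11]=+20.000 → step 12: x=0.306, v=2.576, θ₁=0.041, ω₁=-2.136, θ₂=-0.974, ω₂=-6.392, θ₃=0.066, ω₃=0.126
apply F[12]=+20.000 → step 13: x=0.360, v=2.796, θ₁=-0.006, ω₁=-2.629, θ₂=-1.102, ω₂=-6.441, θ₃=0.067, ω₃=0.014
apply F[13]=+20.000 → step 14: x=0.418, v=3.015, θ₁=-0.064, ω₁=-3.157, θ₂=-1.231, ω₂=-6.376, θ₃=0.067, ω₃=-0.113
apply F[14]=+20.000 → step 15: x=0.480, v=3.235, θ₁=-0.133, ω₁=-3.711, θ₂=-1.356, ω₂=-6.160, θ₃=0.063, ω₃=-0.247
apply F[15]=+20.000 → step 16: x=0.547, v=3.453, θ₁=-0.213, ω₁=-4.280, θ₂=-1.476, ω₂=-5.748, θ₃=0.057, ω₃=-0.381
apply F[16]=+20.000 → step 17: x=0.618, v=3.669, θ₁=-0.304, ω₁=-4.851, θ₂=-1.585, ω₂=-5.090, θ₃=0.048, ω₃=-0.507
apply F[17]=+20.000 → step 18: x=0.694, v=3.882, θ₁=-0.407, ω₁=-5.415, θ₂=-1.677, ω₂=-4.134, θ₃=0.036, ω₃=-0.621
apply F[18]=+20.000 → step 19: x=0.774, v=4.089, θ₁=-0.521, ω₁=-5.976, θ₂=-1.748, ω₂=-2.837, θ₃=0.023, ω₃=-0.728
apply F[19]=+20.000 → step 20: x=0.857, v=4.288, θ₁=-0.646, ω₁=-6.558, θ₂=-1.788, ω₂=-1.152, θ₃=0.007, ω₃=-0.849
apply F[20]=+20.000 → step 21: x=0.945, v=4.475, θ₁=-0.784, ω₁=-7.224, θ₂=-1.791, ω₂=1.003, θ₃=-0.011, ω₃=-1.033
apply F[21]=+20.000 → step 22: x=1.036, v=4.638, θ₁=-0.936, ω₁=-8.097, θ₂=-1.744, ω₂=3.826, θ₃=-0.035, ω₃=-1.405
apply F[22]=+20.000 → step 23: x=1.130, v=4.745, θ₁=-1.110, ω₁=-9.372, θ₂=-1.630, ω₂=7.748, θ₃=-0.071, ω₃=-2.315
apply F[23]=+20.000 → step 24: x=1.225, v=4.696, θ₁=-1.313, ω₁=-10.854, θ₂=-1.426, ω₂=12.602, θ₃=-0.138, ω₃=-4.742
apply F[24]=-20.000 → step 25: x=1.313, v=4.120, θ₁=-1.528, ω₁=-10.212, θ₂=-1.160, ω₂=13.051, θ₃=-0.265, ω₃=-7.882
apply F[25]=-20.000 → step 26: x=1.391, v=3.681, θ₁=-1.713, ω₁=-8.311, θ₂=-0.928, ω₂=10.035, θ₃=-0.441, ω₃=-9.414
apply F[26]=-20.000 → step 27: x=1.461, v=3.365, θ₁=-1.864, ω₁=-6.882, θ₂=-0.756, ω₂=7.303, θ₃=-0.634, ω₃=-9.808
apply F[27]=-20.000 → step 28: x=1.526, v=3.099, θ₁=-1.992, ω₁=-5.980, θ₂=-0.633, ω₂=4.939, θ₃=-0.830, ω₃=-9.785
apply F[28]=-20.000 → step 29: x=1.585, v=2.855, θ₁=-2.106, ω₁=-5.483, θ₂=-0.558, ω₂=2.635, θ₃=-1.025, ω₃=-9.620
apply F[29]=-20.000 → step 30: x=1.640, v=2.618, θ₁=-2.213, ω₁=-5.281, θ₂=-0.529, ω₂=0.215, θ₃=-1.215, ω₃=-9.431
apply F[30]=-20.000 → step 31: x=1.690, v=2.384, θ₁=-2.318, ω₁=-5.258, θ₂=-0.550, ω₂=-2.394, θ₃=-1.402, ω₃=-9.254
apply F[31]=-20.000 → step 32: x=1.735, v=2.150, θ₁=-2.424, ω₁=-5.280, θ₂=-0.626, ω₂=-5.177, θ₃=-1.585, ω₃=-9.070
apply F[32]=-20.000 → step 33: x=1.776, v=1.917, θ₁=-2.529, ω₁=-5.194, θ₂=-0.758, ω₂=-8.044, θ₃=-1.764, ω₃=-8.822
apply F[33]=-20.000 → step 34: x=1.812, v=1.686, θ₁=-2.630, ω₁=-4.840, θ₂=-0.947, ω₂=-10.890, θ₃=-1.937, ω₃=-8.447
apply F[34]=-20.000 → step 35: x=1.844, v=1.456, θ₁=-2.720, ω₁=-4.066, θ₂=-1.193, ω₂=-13.729, θ₃=-2.101, ω₃=-7.899
apply F[35]=-20.000 → step 36: x=1.870, v=1.224, θ₁=-2.788, ω₁=-2.694, θ₂=-1.499, ω₂=-16.938, θ₃=-2.252, ω₃=-7.143
apply F[36]=-20.000 → step 37: x=1.892, v=0.979, θ₁=-2.821, ω₁=-0.247, θ₂=-1.882, ω₂=-22.051, θ₃=-2.385, ω₃=-6.080
apply F[37]=-20.000 → step 38: x=1.909, v=0.568, θ₁=-2.775, ω₁=6.007, θ₂=-2.441, ω₂=-37.275, θ₃=-2.490, ω₃=-4.526
apply F[38]=+20.000 → step 39: x=1.913, v=-0.085, θ₁=-2.666, ω₁=2.818, θ₂=-3.112, ω₂=-24.521, θ₃=-2.634, ω₃=-10.235
apply F[39]=+20.000 → step 40: x=1.912, v=0.005, θ₁=-2.654, ω₁=-0.985, θ₂=-3.472, ω₂=-13.078, θ₃=-2.863, ω₃=-12.207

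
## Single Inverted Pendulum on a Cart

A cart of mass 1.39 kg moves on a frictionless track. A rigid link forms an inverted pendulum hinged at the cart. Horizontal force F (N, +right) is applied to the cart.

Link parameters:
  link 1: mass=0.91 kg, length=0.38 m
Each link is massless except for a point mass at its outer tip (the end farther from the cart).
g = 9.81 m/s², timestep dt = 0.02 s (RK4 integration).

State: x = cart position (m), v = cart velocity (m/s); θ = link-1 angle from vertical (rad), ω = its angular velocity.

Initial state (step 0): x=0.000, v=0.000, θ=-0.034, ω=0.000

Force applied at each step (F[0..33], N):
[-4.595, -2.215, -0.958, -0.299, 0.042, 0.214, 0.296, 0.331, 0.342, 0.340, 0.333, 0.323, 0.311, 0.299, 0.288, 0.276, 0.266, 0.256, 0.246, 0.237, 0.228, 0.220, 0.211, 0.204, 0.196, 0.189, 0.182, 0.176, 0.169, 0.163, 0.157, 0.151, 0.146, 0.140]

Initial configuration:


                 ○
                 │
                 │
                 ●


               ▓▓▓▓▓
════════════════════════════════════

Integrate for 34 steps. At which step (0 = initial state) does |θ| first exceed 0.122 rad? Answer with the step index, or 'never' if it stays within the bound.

apply F[0]=-4.595 → step 1: x=-0.001, v=-0.062, θ=-0.033, ω=0.145
apply F[1]=-2.215 → step 2: x=-0.002, v=-0.090, θ=-0.029, ω=0.203
apply F[2]=-0.958 → step 3: x=-0.004, v=-0.100, θ=-0.025, ω=0.216
apply F[3]=-0.299 → step 4: x=-0.006, v=-0.101, θ=-0.021, ω=0.208
apply F[4]=+0.042 → step 5: x=-0.008, v=-0.098, θ=-0.017, ω=0.190
apply F[5]=+0.214 → step 6: x=-0.010, v=-0.093, θ=-0.013, ω=0.169
apply F[6]=+0.296 → step 7: x=-0.012, v=-0.088, θ=-0.010, ω=0.148
apply F[7]=+0.331 → step 8: x=-0.013, v=-0.082, θ=-0.007, ω=0.128
apply F[8]=+0.342 → step 9: x=-0.015, v=-0.076, θ=-0.005, ω=0.110
apply F[9]=+0.340 → step 10: x=-0.017, v=-0.071, θ=-0.003, ω=0.094
apply F[10]=+0.333 → step 11: x=-0.018, v=-0.066, θ=-0.001, ω=0.080
apply F[11]=+0.323 → step 12: x=-0.019, v=-0.061, θ=0.000, ω=0.068
apply F[12]=+0.311 → step 13: x=-0.020, v=-0.057, θ=0.002, ω=0.057
apply F[13]=+0.299 → step 14: x=-0.021, v=-0.053, θ=0.003, ω=0.048
apply F[14]=+0.288 → step 15: x=-0.022, v=-0.049, θ=0.004, ω=0.039
apply F[15]=+0.276 → step 16: x=-0.023, v=-0.045, θ=0.004, ω=0.032
apply F[16]=+0.266 → step 17: x=-0.024, v=-0.042, θ=0.005, ω=0.026
apply F[17]=+0.256 → step 18: x=-0.025, v=-0.039, θ=0.005, ω=0.021
apply F[18]=+0.246 → step 19: x=-0.026, v=-0.036, θ=0.006, ω=0.016
apply F[19]=+0.237 → step 20: x=-0.027, v=-0.034, θ=0.006, ω=0.013
apply F[20]=+0.228 → step 21: x=-0.027, v=-0.031, θ=0.006, ω=0.009
apply F[21]=+0.220 → step 22: x=-0.028, v=-0.029, θ=0.006, ω=0.006
apply F[22]=+0.211 → step 23: x=-0.028, v=-0.027, θ=0.007, ω=0.004
apply F[23]=+0.204 → step 24: x=-0.029, v=-0.025, θ=0.007, ω=0.002
apply F[24]=+0.196 → step 25: x=-0.029, v=-0.023, θ=0.007, ω=-0.000
apply F[25]=+0.189 → step 26: x=-0.030, v=-0.021, θ=0.007, ω=-0.002
apply F[26]=+0.182 → step 27: x=-0.030, v=-0.019, θ=0.007, ω=-0.003
apply F[27]=+0.176 → step 28: x=-0.031, v=-0.017, θ=0.006, ω=-0.004
apply F[28]=+0.169 → step 29: x=-0.031, v=-0.016, θ=0.006, ω=-0.005
apply F[29]=+0.163 → step 30: x=-0.031, v=-0.014, θ=0.006, ω=-0.006
apply F[30]=+0.157 → step 31: x=-0.031, v=-0.013, θ=0.006, ω=-0.006
apply F[31]=+0.151 → step 32: x=-0.032, v=-0.011, θ=0.006, ω=-0.007
apply F[32]=+0.146 → step 33: x=-0.032, v=-0.010, θ=0.006, ω=-0.007
apply F[33]=+0.140 → step 34: x=-0.032, v=-0.009, θ=0.006, ω=-0.007
max |θ| = 0.034 ≤ 0.122 over all 35 states.

Answer: never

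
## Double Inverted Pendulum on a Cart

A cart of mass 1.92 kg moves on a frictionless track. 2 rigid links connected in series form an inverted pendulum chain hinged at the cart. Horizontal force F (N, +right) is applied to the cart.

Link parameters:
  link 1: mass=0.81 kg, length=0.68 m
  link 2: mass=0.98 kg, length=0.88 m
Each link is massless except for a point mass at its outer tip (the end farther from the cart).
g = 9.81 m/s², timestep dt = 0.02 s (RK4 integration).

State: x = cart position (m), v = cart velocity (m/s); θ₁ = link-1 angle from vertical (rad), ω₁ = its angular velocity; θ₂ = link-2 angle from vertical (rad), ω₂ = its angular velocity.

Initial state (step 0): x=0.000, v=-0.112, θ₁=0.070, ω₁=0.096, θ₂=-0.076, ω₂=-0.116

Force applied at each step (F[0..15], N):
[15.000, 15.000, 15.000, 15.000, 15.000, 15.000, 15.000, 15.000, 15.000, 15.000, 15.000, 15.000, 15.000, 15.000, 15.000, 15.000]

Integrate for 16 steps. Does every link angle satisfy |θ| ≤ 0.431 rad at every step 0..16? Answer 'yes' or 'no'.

Answer: yes

Derivation:
apply F[0]=+15.000 → step 1: x=-0.001, v=0.031, θ₁=0.071, ω₁=-0.042, θ₂=-0.079, ω₂=-0.190
apply F[1]=+15.000 → step 2: x=0.001, v=0.174, θ₁=0.068, ω₁=-0.179, θ₂=-0.084, ω₂=-0.265
apply F[2]=+15.000 → step 3: x=0.006, v=0.318, θ₁=0.063, ω₁=-0.319, θ₂=-0.090, ω₂=-0.341
apply F[3]=+15.000 → step 4: x=0.014, v=0.464, θ₁=0.056, ω₁=-0.463, θ₂=-0.097, ω₂=-0.416
apply F[4]=+15.000 → step 5: x=0.025, v=0.611, θ₁=0.045, ω₁=-0.614, θ₂=-0.106, ω₂=-0.489
apply F[5]=+15.000 → step 6: x=0.038, v=0.761, θ₁=0.031, ω₁=-0.774, θ₂=-0.117, ω₂=-0.559
apply F[6]=+15.000 → step 7: x=0.055, v=0.913, θ₁=0.014, ω₁=-0.946, θ₂=-0.129, ω₂=-0.625
apply F[7]=+15.000 → step 8: x=0.075, v=1.069, θ₁=-0.007, ω₁=-1.132, θ₂=-0.142, ω₂=-0.686
apply F[8]=+15.000 → step 9: x=0.098, v=1.228, θ₁=-0.032, ω₁=-1.335, θ₂=-0.156, ω₂=-0.739
apply F[9]=+15.000 → step 10: x=0.124, v=1.391, θ₁=-0.061, ω₁=-1.557, θ₂=-0.171, ω₂=-0.784
apply F[10]=+15.000 → step 11: x=0.154, v=1.556, θ₁=-0.094, ω₁=-1.798, θ₂=-0.187, ω₂=-0.819
apply F[11]=+15.000 → step 12: x=0.186, v=1.725, θ₁=-0.133, ω₁=-2.061, θ₂=-0.204, ω₂=-0.844
apply F[12]=+15.000 → step 13: x=0.223, v=1.895, θ₁=-0.177, ω₁=-2.342, θ₂=-0.221, ω₂=-0.858
apply F[13]=+15.000 → step 14: x=0.262, v=2.063, θ₁=-0.226, ω₁=-2.639, θ₂=-0.238, ω₂=-0.863
apply F[14]=+15.000 → step 15: x=0.305, v=2.228, θ₁=-0.282, ω₁=-2.946, θ₂=-0.255, ω₂=-0.862
apply F[15]=+15.000 → step 16: x=0.351, v=2.384, θ₁=-0.344, ω₁=-3.253, θ₂=-0.273, ω₂=-0.862
Max |angle| over trajectory = 0.344 rad; bound = 0.431 → within bound.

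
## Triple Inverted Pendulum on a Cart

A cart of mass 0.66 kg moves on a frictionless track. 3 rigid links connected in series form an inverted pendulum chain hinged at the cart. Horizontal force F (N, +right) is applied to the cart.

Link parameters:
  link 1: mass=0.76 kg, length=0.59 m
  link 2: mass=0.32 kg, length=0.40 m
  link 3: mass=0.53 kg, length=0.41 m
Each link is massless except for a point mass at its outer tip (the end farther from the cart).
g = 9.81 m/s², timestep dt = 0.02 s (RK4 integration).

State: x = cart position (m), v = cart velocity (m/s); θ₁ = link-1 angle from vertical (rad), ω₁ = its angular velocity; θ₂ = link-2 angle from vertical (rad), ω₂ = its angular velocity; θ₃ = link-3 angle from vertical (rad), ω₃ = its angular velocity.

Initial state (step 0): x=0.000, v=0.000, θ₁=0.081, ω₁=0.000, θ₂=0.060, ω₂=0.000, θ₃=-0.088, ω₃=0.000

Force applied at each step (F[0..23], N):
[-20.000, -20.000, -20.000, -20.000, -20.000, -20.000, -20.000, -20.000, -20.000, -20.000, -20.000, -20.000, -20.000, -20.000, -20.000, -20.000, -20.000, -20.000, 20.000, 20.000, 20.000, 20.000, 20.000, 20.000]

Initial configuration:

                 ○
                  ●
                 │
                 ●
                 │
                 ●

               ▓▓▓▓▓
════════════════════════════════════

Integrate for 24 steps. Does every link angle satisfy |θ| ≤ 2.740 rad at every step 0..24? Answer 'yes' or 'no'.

Answer: yes

Derivation:
apply F[0]=-20.000 → step 1: x=-0.006, v=-0.634, θ₁=0.092, ω₁=1.104, θ₂=0.061, ω₂=0.063, θ₃=-0.089, ω₃=-0.127
apply F[1]=-20.000 → step 2: x=-0.025, v=-1.263, θ₁=0.125, ω₁=2.208, θ₂=0.062, ω₂=0.098, θ₃=-0.093, ω₃=-0.216
apply F[2]=-20.000 → step 3: x=-0.057, v=-1.873, θ₁=0.180, ω₁=3.280, θ₂=0.064, ω₂=0.101, θ₃=-0.097, ω₃=-0.227
apply F[3]=-20.000 → step 4: x=-0.100, v=-2.429, θ₁=0.256, ω₁=4.246, θ₂=0.066, ω₂=0.118, θ₃=-0.101, ω₃=-0.132
apply F[4]=-20.000 → step 5: x=-0.153, v=-2.896, θ₁=0.349, ω₁=5.021, θ₂=0.070, ω₂=0.229, θ₃=-0.102, ω₃=0.066
apply F[5]=-20.000 → step 6: x=-0.215, v=-3.257, θ₁=0.455, ω₁=5.567, θ₂=0.077, ω₂=0.502, θ₃=-0.098, ω₃=0.332
apply F[6]=-20.000 → step 7: x=-0.283, v=-3.519, θ₁=0.570, ω₁=5.914, θ₂=0.091, ω₂=0.951, θ₃=-0.089, ω₃=0.626
apply F[7]=-20.000 → step 8: x=-0.355, v=-3.702, θ₁=0.691, ω₁=6.118, θ₂=0.116, ω₂=1.545, θ₃=-0.073, ω₃=0.928
apply F[8]=-20.000 → step 9: x=-0.431, v=-3.825, θ₁=0.814, ω₁=6.229, θ₂=0.153, ω₂=2.238, θ₃=-0.051, ω₃=1.237
apply F[9]=-20.000 → step 10: x=-0.508, v=-3.901, θ₁=0.939, ω₁=6.277, θ₂=0.206, ω₂=2.989, θ₃=-0.023, ω₃=1.569
apply F[10]=-20.000 → step 11: x=-0.586, v=-3.940, θ₁=1.065, ω₁=6.279, θ₂=0.273, ω₂=3.759, θ₃=0.012, ω₃=1.944
apply F[11]=-20.000 → step 12: x=-0.665, v=-3.947, θ₁=1.190, ω₁=6.244, θ₂=0.356, ω₂=4.516, θ₃=0.055, ω₃=2.388
apply F[12]=-20.000 → step 13: x=-0.744, v=-3.929, θ₁=1.315, ω₁=6.176, θ₂=0.453, ω₂=5.231, θ₃=0.108, ω₃=2.930
apply F[13]=-20.000 → step 14: x=-0.822, v=-3.889, θ₁=1.437, ω₁=6.075, θ₂=0.565, ω₂=5.875, θ₃=0.173, ω₃=3.599
apply F[14]=-20.000 → step 15: x=-0.900, v=-3.830, θ₁=1.557, ω₁=5.942, θ₂=0.688, ω₂=6.422, θ₃=0.253, ω₃=4.420
apply F[15]=-20.000 → step 16: x=-0.975, v=-3.754, θ₁=1.675, ω₁=5.778, θ₂=0.821, ω₂=6.844, θ₃=0.351, ω₃=5.410
apply F[16]=-20.000 → step 17: x=-1.050, v=-3.664, θ₁=1.788, ω₁=5.582, θ₂=0.961, ω₂=7.113, θ₃=0.470, ω₃=6.577
apply F[17]=-20.000 → step 18: x=-1.122, v=-3.558, θ₁=1.898, ω₁=5.348, θ₂=1.104, ω₂=7.205, θ₃=0.615, ω₃=7.917
apply F[18]=+20.000 → step 19: x=-1.186, v=-2.897, θ₁=2.008, ω₁=5.683, θ₂=1.240, ω₂=6.391, θ₃=0.782, ω₃=8.789
apply F[19]=+20.000 → step 20: x=-1.237, v=-2.167, θ₁=2.126, ω₁=6.141, θ₂=1.360, ω₂=5.650, θ₃=0.967, ω₃=9.654
apply F[20]=+20.000 → step 21: x=-1.273, v=-1.342, θ₁=2.254, ω₁=6.716, θ₂=1.467, ω₂=5.112, θ₃=1.168, ω₃=10.498
apply F[21]=+20.000 → step 22: x=-1.290, v=-0.397, θ₁=2.395, ω₁=7.392, θ₂=1.568, ω₂=5.026, θ₃=1.386, ω₃=11.240
apply F[22]=+20.000 → step 23: x=-1.288, v=0.676, θ₁=2.550, ω₁=8.137, θ₂=1.674, ω₂=5.768, θ₃=1.616, ω₃=11.709
apply F[23]=+20.000 → step 24: x=-1.262, v=1.843, θ₁=2.720, ω₁=8.842, θ₂=1.807, ω₂=7.744, θ₃=1.851, ω₃=11.715
Max |angle| over trajectory = 2.720 rad; bound = 2.740 → within bound.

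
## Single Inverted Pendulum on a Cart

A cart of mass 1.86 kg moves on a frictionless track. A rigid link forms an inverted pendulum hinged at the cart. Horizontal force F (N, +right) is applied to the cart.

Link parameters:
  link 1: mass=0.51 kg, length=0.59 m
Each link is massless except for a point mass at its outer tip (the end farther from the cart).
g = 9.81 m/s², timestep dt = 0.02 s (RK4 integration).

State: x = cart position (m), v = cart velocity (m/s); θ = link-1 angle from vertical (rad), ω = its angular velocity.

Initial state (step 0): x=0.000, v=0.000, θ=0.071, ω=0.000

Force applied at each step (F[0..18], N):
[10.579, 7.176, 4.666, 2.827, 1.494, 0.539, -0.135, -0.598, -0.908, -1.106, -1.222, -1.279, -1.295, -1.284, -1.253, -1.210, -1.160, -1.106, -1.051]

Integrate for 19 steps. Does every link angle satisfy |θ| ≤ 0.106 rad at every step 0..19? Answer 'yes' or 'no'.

apply F[0]=+10.579 → step 1: x=0.001, v=0.110, θ=0.069, ω=-0.162
apply F[1]=+7.176 → step 2: x=0.004, v=0.183, θ=0.065, ω=-0.264
apply F[2]=+4.666 → step 3: x=0.008, v=0.230, θ=0.059, ω=-0.323
apply F[3]=+2.827 → step 4: x=0.013, v=0.257, θ=0.053, ω=-0.350
apply F[4]=+1.494 → step 5: x=0.018, v=0.271, θ=0.045, ω=-0.357
apply F[5]=+0.539 → step 6: x=0.024, v=0.274, θ=0.038, ω=-0.349
apply F[6]=-0.135 → step 7: x=0.029, v=0.271, θ=0.032, ω=-0.332
apply F[7]=-0.598 → step 8: x=0.035, v=0.263, θ=0.025, ω=-0.309
apply F[8]=-0.908 → step 9: x=0.040, v=0.252, θ=0.019, ω=-0.283
apply F[9]=-1.106 → step 10: x=0.045, v=0.239, θ=0.014, ω=-0.256
apply F[10]=-1.222 → step 11: x=0.049, v=0.226, θ=0.009, ω=-0.229
apply F[11]=-1.279 → step 12: x=0.054, v=0.212, θ=0.005, ω=-0.202
apply F[12]=-1.295 → step 13: x=0.058, v=0.198, θ=0.001, ω=-0.177
apply F[13]=-1.284 → step 14: x=0.062, v=0.184, θ=-0.002, ω=-0.154
apply F[14]=-1.253 → step 15: x=0.065, v=0.171, θ=-0.005, ω=-0.133
apply F[15]=-1.210 → step 16: x=0.068, v=0.158, θ=-0.008, ω=-0.114
apply F[16]=-1.160 → step 17: x=0.071, v=0.146, θ=-0.010, ω=-0.096
apply F[17]=-1.106 → step 18: x=0.074, v=0.135, θ=-0.012, ω=-0.081
apply F[18]=-1.051 → step 19: x=0.077, v=0.124, θ=-0.013, ω=-0.067
Max |angle| over trajectory = 0.071 rad; bound = 0.106 → within bound.

Answer: yes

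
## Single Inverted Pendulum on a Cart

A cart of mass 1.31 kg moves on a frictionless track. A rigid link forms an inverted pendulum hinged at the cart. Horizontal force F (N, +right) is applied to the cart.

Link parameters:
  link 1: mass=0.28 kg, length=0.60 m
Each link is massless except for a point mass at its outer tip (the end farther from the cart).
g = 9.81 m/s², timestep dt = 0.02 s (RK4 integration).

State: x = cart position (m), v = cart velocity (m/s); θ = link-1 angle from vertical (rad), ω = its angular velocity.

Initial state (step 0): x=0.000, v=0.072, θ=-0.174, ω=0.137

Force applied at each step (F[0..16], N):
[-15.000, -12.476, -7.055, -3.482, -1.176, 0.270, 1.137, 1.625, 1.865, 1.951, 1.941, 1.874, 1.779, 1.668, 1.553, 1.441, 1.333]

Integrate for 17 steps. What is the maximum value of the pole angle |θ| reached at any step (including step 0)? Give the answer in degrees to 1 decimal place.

Answer: 10.0°

Derivation:
apply F[0]=-15.000 → step 1: x=-0.001, v=-0.149, θ=-0.168, ω=0.443
apply F[1]=-12.476 → step 2: x=-0.006, v=-0.331, θ=-0.157, ω=0.691
apply F[2]=-7.055 → step 3: x=-0.013, v=-0.433, θ=-0.142, ω=0.809
apply F[3]=-3.482 → step 4: x=-0.022, v=-0.480, θ=-0.125, ω=0.844
apply F[4]=-1.176 → step 5: x=-0.032, v=-0.494, θ=-0.109, ω=0.828
apply F[5]=+0.270 → step 6: x=-0.042, v=-0.486, θ=-0.093, ω=0.782
apply F[6]=+1.137 → step 7: x=-0.051, v=-0.465, θ=-0.078, ω=0.720
apply F[7]=+1.625 → step 8: x=-0.060, v=-0.437, θ=-0.064, ω=0.651
apply F[8]=+1.865 → step 9: x=-0.069, v=-0.406, θ=-0.052, ω=0.581
apply F[9]=+1.951 → step 10: x=-0.077, v=-0.375, θ=-0.041, ω=0.513
apply F[10]=+1.941 → step 11: x=-0.084, v=-0.344, θ=-0.031, ω=0.450
apply F[11]=+1.874 → step 12: x=-0.090, v=-0.314, θ=-0.023, ω=0.391
apply F[12]=+1.779 → step 13: x=-0.096, v=-0.286, θ=-0.015, ω=0.339
apply F[13]=+1.668 → step 14: x=-0.102, v=-0.260, θ=-0.009, ω=0.291
apply F[14]=+1.553 → step 15: x=-0.107, v=-0.236, θ=-0.004, ω=0.249
apply F[15]=+1.441 → step 16: x=-0.111, v=-0.214, θ=0.001, ω=0.212
apply F[16]=+1.333 → step 17: x=-0.115, v=-0.194, θ=0.005, ω=0.180
Max |angle| over trajectory = 0.174 rad = 10.0°.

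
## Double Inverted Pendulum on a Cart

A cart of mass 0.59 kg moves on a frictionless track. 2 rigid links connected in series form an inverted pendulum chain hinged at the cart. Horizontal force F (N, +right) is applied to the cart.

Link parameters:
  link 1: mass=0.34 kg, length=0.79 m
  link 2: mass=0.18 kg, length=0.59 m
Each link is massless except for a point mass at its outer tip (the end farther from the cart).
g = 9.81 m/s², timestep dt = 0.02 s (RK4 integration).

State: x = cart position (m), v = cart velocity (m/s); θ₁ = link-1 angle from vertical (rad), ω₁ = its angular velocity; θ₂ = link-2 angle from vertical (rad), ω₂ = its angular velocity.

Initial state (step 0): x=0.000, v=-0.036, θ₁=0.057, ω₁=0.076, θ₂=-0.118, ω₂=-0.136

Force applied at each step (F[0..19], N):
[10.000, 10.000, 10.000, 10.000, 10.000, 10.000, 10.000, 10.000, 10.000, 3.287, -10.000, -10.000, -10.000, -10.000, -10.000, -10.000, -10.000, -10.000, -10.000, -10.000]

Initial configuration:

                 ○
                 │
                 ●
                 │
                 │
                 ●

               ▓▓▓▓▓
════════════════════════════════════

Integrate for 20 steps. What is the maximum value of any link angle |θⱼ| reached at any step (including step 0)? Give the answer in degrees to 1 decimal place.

Answer: 55.4°

Derivation:
apply F[0]=+10.000 → step 1: x=0.003, v=0.293, θ₁=0.055, ω₁=-0.301, θ₂=-0.122, ω₂=-0.232
apply F[1]=+10.000 → step 2: x=0.012, v=0.622, θ₁=0.045, ω₁=-0.682, θ₂=-0.127, ω₂=-0.324
apply F[2]=+10.000 → step 3: x=0.027, v=0.955, θ₁=0.027, ω₁=-1.072, θ₂=-0.135, ω₂=-0.407
apply F[3]=+10.000 → step 4: x=0.050, v=1.292, θ₁=0.002, ω₁=-1.477, θ₂=-0.143, ω₂=-0.476
apply F[4]=+10.000 → step 5: x=0.079, v=1.632, θ₁=-0.032, ω₁=-1.899, θ₂=-0.153, ω₂=-0.526
apply F[5]=+10.000 → step 6: x=0.115, v=1.976, θ₁=-0.074, ω₁=-2.339, θ₂=-0.164, ω₂=-0.555
apply F[6]=+10.000 → step 7: x=0.158, v=2.320, θ₁=-0.125, ω₁=-2.794, θ₂=-0.176, ω₂=-0.566
apply F[7]=+10.000 → step 8: x=0.208, v=2.658, θ₁=-0.186, ω₁=-3.255, θ₂=-0.187, ω₂=-0.567
apply F[8]=+10.000 → step 9: x=0.264, v=2.982, θ₁=-0.256, ω₁=-3.709, θ₂=-0.198, ω₂=-0.573
apply F[9]=+3.287 → step 10: x=0.325, v=3.076, θ₁=-0.332, ω₁=-3.890, θ₂=-0.210, ω₂=-0.589
apply F[10]=-10.000 → step 11: x=0.383, v=2.761, θ₁=-0.407, ω₁=-3.614, θ₂=-0.221, ω₂=-0.559
apply F[11]=-10.000 → step 12: x=0.436, v=2.462, θ₁=-0.477, ω₁=-3.394, θ₂=-0.232, ω₂=-0.500
apply F[12]=-10.000 → step 13: x=0.482, v=2.179, θ₁=-0.543, ω₁=-3.225, θ₂=-0.241, ω₂=-0.408
apply F[13]=-10.000 → step 14: x=0.523, v=1.910, θ₁=-0.606, ω₁=-3.103, θ₂=-0.248, ω₂=-0.287
apply F[14]=-10.000 → step 15: x=0.558, v=1.651, θ₁=-0.667, ω₁=-3.022, θ₂=-0.252, ω₂=-0.138
apply F[15]=-10.000 → step 16: x=0.589, v=1.399, θ₁=-0.727, ω₁=-2.978, θ₂=-0.254, ω₂=0.034
apply F[16]=-10.000 → step 17: x=0.614, v=1.153, θ₁=-0.786, ω₁=-2.965, θ₂=-0.251, ω₂=0.226
apply F[17]=-10.000 → step 18: x=0.635, v=0.910, θ₁=-0.846, ω₁=-2.980, θ₂=-0.244, ω₂=0.434
apply F[18]=-10.000 → step 19: x=0.651, v=0.667, θ₁=-0.906, ω₁=-3.019, θ₂=-0.234, ω₂=0.653
apply F[19]=-10.000 → step 20: x=0.662, v=0.423, θ₁=-0.967, ω₁=-3.078, θ₂=-0.218, ω₂=0.879
Max |angle| over trajectory = 0.967 rad = 55.4°.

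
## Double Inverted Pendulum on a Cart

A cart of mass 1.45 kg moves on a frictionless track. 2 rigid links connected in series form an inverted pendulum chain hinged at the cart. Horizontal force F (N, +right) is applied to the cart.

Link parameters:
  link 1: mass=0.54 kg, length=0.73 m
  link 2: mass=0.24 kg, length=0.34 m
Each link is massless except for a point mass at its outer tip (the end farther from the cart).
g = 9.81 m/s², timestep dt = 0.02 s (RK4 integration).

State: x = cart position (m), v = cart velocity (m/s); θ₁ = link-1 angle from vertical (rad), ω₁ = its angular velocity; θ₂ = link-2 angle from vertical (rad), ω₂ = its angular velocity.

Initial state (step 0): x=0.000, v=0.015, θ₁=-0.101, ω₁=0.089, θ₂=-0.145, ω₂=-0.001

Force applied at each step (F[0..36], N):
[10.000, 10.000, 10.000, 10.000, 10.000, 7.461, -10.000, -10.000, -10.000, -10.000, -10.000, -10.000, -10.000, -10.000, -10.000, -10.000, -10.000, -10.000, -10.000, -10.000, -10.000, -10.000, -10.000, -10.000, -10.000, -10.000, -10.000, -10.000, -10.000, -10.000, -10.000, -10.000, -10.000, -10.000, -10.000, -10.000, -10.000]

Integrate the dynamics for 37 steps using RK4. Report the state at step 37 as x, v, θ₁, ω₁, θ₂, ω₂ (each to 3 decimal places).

Answer: x=-0.401, v=-2.100, θ₁=-0.600, ω₁=0.404, θ₂=2.087, ω₂=11.736

Derivation:
apply F[0]=+10.000 → step 1: x=0.002, v=0.163, θ₁=-0.101, ω₁=-0.134, θ₂=-0.145, ω₂=-0.035
apply F[1]=+10.000 → step 2: x=0.007, v=0.311, θ₁=-0.106, ω₁=-0.359, θ₂=-0.146, ω₂=-0.067
apply F[2]=+10.000 → step 3: x=0.014, v=0.459, θ₁=-0.116, ω₁=-0.587, θ₂=-0.148, ω₂=-0.094
apply F[3]=+10.000 → step 4: x=0.025, v=0.608, θ₁=-0.130, ω₁=-0.820, θ₂=-0.150, ω₂=-0.113
apply F[4]=+10.000 → step 5: x=0.039, v=0.758, θ₁=-0.149, ω₁=-1.059, θ₂=-0.152, ω₂=-0.122
apply F[5]=+7.461 → step 6: x=0.055, v=0.874, θ₁=-0.172, ω₁=-1.260, θ₂=-0.155, ω₂=-0.118
apply F[6]=-10.000 → step 7: x=0.071, v=0.755, θ₁=-0.196, ω₁=-1.152, θ₂=-0.157, ω₂=-0.095
apply F[7]=-10.000 → step 8: x=0.085, v=0.639, θ₁=-0.218, ω₁=-1.058, θ₂=-0.159, ω₂=-0.053
apply F[8]=-10.000 → step 9: x=0.097, v=0.526, θ₁=-0.238, ω₁=-0.976, θ₂=-0.159, ω₂=0.006
apply F[9]=-10.000 → step 10: x=0.106, v=0.415, θ₁=-0.257, ω₁=-0.905, θ₂=-0.158, ω₂=0.083
apply F[10]=-10.000 → step 11: x=0.113, v=0.306, θ₁=-0.275, ω₁=-0.845, θ₂=-0.156, ω₂=0.178
apply F[11]=-10.000 → step 12: x=0.118, v=0.199, θ₁=-0.291, ω₁=-0.796, θ₂=-0.151, ω₂=0.292
apply F[12]=-10.000 → step 13: x=0.121, v=0.094, θ₁=-0.306, ω₁=-0.756, θ₂=-0.144, ω₂=0.424
apply F[13]=-10.000 → step 14: x=0.122, v=-0.010, θ₁=-0.321, ω₁=-0.726, θ₂=-0.134, ω₂=0.578
apply F[14]=-10.000 → step 15: x=0.121, v=-0.112, θ₁=-0.336, ω₁=-0.704, θ₂=-0.121, ω₂=0.753
apply F[15]=-10.000 → step 16: x=0.118, v=-0.213, θ₁=-0.350, ω₁=-0.692, θ₂=-0.104, ω₂=0.952
apply F[16]=-10.000 → step 17: x=0.112, v=-0.312, θ₁=-0.363, ω₁=-0.688, θ₂=-0.082, ω₂=1.177
apply F[17]=-10.000 → step 18: x=0.105, v=-0.411, θ₁=-0.377, ω₁=-0.692, θ₂=-0.056, ω₂=1.429
apply F[18]=-10.000 → step 19: x=0.096, v=-0.510, θ₁=-0.391, ω₁=-0.703, θ₂=-0.025, ω₂=1.710
apply F[19]=-10.000 → step 20: x=0.085, v=-0.607, θ₁=-0.405, ω₁=-0.721, θ₂=0.012, ω₂=2.021
apply F[20]=-10.000 → step 21: x=0.072, v=-0.705, θ₁=-0.420, ω₁=-0.745, θ₂=0.056, ω₂=2.363
apply F[21]=-10.000 → step 22: x=0.057, v=-0.803, θ₁=-0.435, ω₁=-0.772, θ₂=0.107, ω₂=2.735
apply F[22]=-10.000 → step 23: x=0.040, v=-0.901, θ₁=-0.451, ω₁=-0.800, θ₂=0.166, ω₂=3.135
apply F[23]=-10.000 → step 24: x=0.021, v=-1.000, θ₁=-0.467, ω₁=-0.826, θ₂=0.233, ω₂=3.561
apply F[24]=-10.000 → step 25: x=-0.000, v=-1.099, θ₁=-0.484, ω₁=-0.847, θ₂=0.308, ω₂=4.010
apply F[25]=-10.000 → step 26: x=-0.023, v=-1.200, θ₁=-0.501, ω₁=-0.859, θ₂=0.393, ω₂=4.479
apply F[26]=-10.000 → step 27: x=-0.048, v=-1.301, θ₁=-0.518, ω₁=-0.858, θ₂=0.488, ω₂=4.966
apply F[27]=-10.000 → step 28: x=-0.075, v=-1.402, θ₁=-0.535, ω₁=-0.840, θ₂=0.592, ω₂=5.471
apply F[28]=-10.000 → step 29: x=-0.105, v=-1.503, θ₁=-0.552, ω₁=-0.801, θ₂=0.707, ω₂=5.998
apply F[29]=-10.000 → step 30: x=-0.136, v=-1.602, θ₁=-0.567, ω₁=-0.738, θ₂=0.832, ω₂=6.553
apply F[30]=-10.000 → step 31: x=-0.169, v=-1.699, θ₁=-0.581, ω₁=-0.647, θ₂=0.969, ω₂=7.143
apply F[31]=-10.000 → step 32: x=-0.204, v=-1.792, θ₁=-0.593, ω₁=-0.525, θ₂=1.118, ω₂=7.780
apply F[32]=-10.000 → step 33: x=-0.240, v=-1.879, θ₁=-0.602, ω₁=-0.371, θ₂=1.280, ω₂=8.476
apply F[33]=-10.000 → step 34: x=-0.279, v=-1.957, θ₁=-0.607, ω₁=-0.187, θ₂=1.458, ω₂=9.240
apply F[34]=-10.000 → step 35: x=-0.318, v=-2.023, θ₁=-0.609, ω₁=0.020, θ₂=1.651, ω₂=10.067
apply F[35]=-10.000 → step 36: x=-0.359, v=-2.072, θ₁=-0.606, ω₁=0.230, θ₂=1.860, ω₂=10.927
apply F[36]=-10.000 → step 37: x=-0.401, v=-2.100, θ₁=-0.600, ω₁=0.404, θ₂=2.087, ω₂=11.736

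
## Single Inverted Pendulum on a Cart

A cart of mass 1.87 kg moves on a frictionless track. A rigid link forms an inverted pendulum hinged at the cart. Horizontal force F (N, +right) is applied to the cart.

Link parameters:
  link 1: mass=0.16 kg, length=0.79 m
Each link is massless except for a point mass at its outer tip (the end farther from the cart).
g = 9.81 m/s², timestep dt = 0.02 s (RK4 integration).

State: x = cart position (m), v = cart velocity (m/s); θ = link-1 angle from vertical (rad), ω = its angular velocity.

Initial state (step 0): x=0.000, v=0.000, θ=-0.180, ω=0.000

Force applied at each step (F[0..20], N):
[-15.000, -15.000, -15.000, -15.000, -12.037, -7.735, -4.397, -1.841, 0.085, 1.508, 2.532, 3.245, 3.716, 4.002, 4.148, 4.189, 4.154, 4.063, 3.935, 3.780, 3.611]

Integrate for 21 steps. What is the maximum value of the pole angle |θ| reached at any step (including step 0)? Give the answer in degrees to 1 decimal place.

apply F[0]=-15.000 → step 1: x=-0.002, v=-0.157, θ=-0.178, ω=0.151
apply F[1]=-15.000 → step 2: x=-0.006, v=-0.314, θ=-0.174, ω=0.303
apply F[2]=-15.000 → step 3: x=-0.014, v=-0.471, θ=-0.166, ω=0.458
apply F[3]=-15.000 → step 4: x=-0.025, v=-0.629, θ=-0.156, ω=0.614
apply F[4]=-12.037 → step 5: x=-0.039, v=-0.755, θ=-0.142, ω=0.735
apply F[5]=-7.735 → step 6: x=-0.055, v=-0.836, θ=-0.127, ω=0.803
apply F[6]=-4.397 → step 7: x=-0.072, v=-0.881, θ=-0.110, ω=0.830
apply F[7]=-1.841 → step 8: x=-0.090, v=-0.899, θ=-0.094, ω=0.828
apply F[8]=+0.085 → step 9: x=-0.108, v=-0.896, θ=-0.078, ω=0.804
apply F[9]=+1.508 → step 10: x=-0.126, v=-0.879, θ=-0.062, ω=0.765
apply F[10]=+2.532 → step 11: x=-0.143, v=-0.851, θ=-0.047, ω=0.716
apply F[11]=+3.245 → step 12: x=-0.160, v=-0.816, θ=-0.033, ω=0.661
apply F[12]=+3.716 → step 13: x=-0.175, v=-0.776, θ=-0.021, ω=0.604
apply F[13]=+4.002 → step 14: x=-0.191, v=-0.733, θ=-0.009, ω=0.545
apply F[14]=+4.148 → step 15: x=-0.205, v=-0.688, θ=0.001, ω=0.488
apply F[15]=+4.189 → step 16: x=-0.218, v=-0.644, θ=0.010, ω=0.433
apply F[16]=+4.154 → step 17: x=-0.230, v=-0.599, θ=0.019, ω=0.381
apply F[17]=+4.063 → step 18: x=-0.242, v=-0.556, θ=0.026, ω=0.332
apply F[18]=+3.935 → step 19: x=-0.253, v=-0.515, θ=0.032, ω=0.286
apply F[19]=+3.780 → step 20: x=-0.263, v=-0.475, θ=0.037, ω=0.244
apply F[20]=+3.611 → step 21: x=-0.272, v=-0.437, θ=0.042, ω=0.206
Max |angle| over trajectory = 0.180 rad = 10.3°.

Answer: 10.3°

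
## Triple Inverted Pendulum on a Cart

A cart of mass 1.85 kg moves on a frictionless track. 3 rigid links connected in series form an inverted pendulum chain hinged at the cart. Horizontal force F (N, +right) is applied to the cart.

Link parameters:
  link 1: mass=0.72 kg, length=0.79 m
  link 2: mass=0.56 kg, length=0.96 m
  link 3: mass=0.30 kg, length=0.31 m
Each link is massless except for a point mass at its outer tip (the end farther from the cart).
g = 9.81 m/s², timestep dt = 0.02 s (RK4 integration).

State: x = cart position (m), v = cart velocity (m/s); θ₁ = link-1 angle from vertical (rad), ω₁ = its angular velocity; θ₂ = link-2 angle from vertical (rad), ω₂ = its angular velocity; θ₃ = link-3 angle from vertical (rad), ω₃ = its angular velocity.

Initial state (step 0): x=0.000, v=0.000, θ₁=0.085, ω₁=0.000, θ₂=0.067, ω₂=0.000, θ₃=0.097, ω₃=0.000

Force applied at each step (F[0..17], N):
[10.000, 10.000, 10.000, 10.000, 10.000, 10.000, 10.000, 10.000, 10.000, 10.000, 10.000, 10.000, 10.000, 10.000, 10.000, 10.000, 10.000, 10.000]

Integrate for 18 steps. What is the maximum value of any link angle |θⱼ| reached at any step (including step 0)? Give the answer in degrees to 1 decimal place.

Answer: 19.0°

Derivation:
apply F[0]=+10.000 → step 1: x=0.001, v=0.093, θ₁=0.084, ω₁=-0.091, θ₂=0.067, ω₂=-0.012, θ₃=0.097, ω₃=0.030
apply F[1]=+10.000 → step 2: x=0.004, v=0.187, θ₁=0.081, ω₁=-0.184, θ₂=0.067, ω₂=-0.023, θ₃=0.098, ω₃=0.061
apply F[2]=+10.000 → step 3: x=0.008, v=0.282, θ₁=0.077, ω₁=-0.280, θ₂=0.066, ω₂=-0.032, θ₃=0.100, ω₃=0.094
apply F[3]=+10.000 → step 4: x=0.015, v=0.377, θ₁=0.070, ω₁=-0.380, θ₂=0.065, ω₂=-0.040, θ₃=0.102, ω₃=0.129
apply F[4]=+10.000 → step 5: x=0.024, v=0.474, θ₁=0.061, ω₁=-0.485, θ₂=0.064, ω₂=-0.045, θ₃=0.105, ω₃=0.167
apply F[5]=+10.000 → step 6: x=0.034, v=0.573, θ₁=0.051, ω₁=-0.598, θ₂=0.063, ω₂=-0.046, θ₃=0.109, ω₃=0.209
apply F[6]=+10.000 → step 7: x=0.046, v=0.674, θ₁=0.037, ω₁=-0.720, θ₂=0.063, ω₂=-0.043, θ₃=0.113, ω₃=0.255
apply F[7]=+10.000 → step 8: x=0.061, v=0.777, θ₁=0.022, ω₁=-0.853, θ₂=0.062, ω₂=-0.034, θ₃=0.119, ω₃=0.305
apply F[8]=+10.000 → step 9: x=0.078, v=0.883, θ₁=0.003, ω₁=-0.997, θ₂=0.061, ω₂=-0.020, θ₃=0.126, ω₃=0.360
apply F[9]=+10.000 → step 10: x=0.096, v=0.992, θ₁=-0.018, ω₁=-1.155, θ₂=0.061, ω₂=0.001, θ₃=0.133, ω₃=0.419
apply F[10]=+10.000 → step 11: x=0.117, v=1.104, θ₁=-0.043, ω₁=-1.328, θ₂=0.061, ω₂=0.028, θ₃=0.142, ω₃=0.481
apply F[11]=+10.000 → step 12: x=0.140, v=1.220, θ₁=-0.071, ω₁=-1.515, θ₂=0.062, ω₂=0.063, θ₃=0.153, ω₃=0.546
apply F[12]=+10.000 → step 13: x=0.166, v=1.338, θ₁=-0.104, ω₁=-1.717, θ₂=0.064, ω₂=0.103, θ₃=0.164, ω₃=0.610
apply F[13]=+10.000 → step 14: x=0.194, v=1.459, θ₁=-0.140, ω₁=-1.932, θ₂=0.066, ω₂=0.148, θ₃=0.177, ω₃=0.672
apply F[14]=+10.000 → step 15: x=0.224, v=1.581, θ₁=-0.181, ω₁=-2.157, θ₂=0.070, ω₂=0.194, θ₃=0.191, ω₃=0.727
apply F[15]=+10.000 → step 16: x=0.257, v=1.702, θ₁=-0.227, ω₁=-2.388, θ₂=0.074, ω₂=0.237, θ₃=0.206, ω₃=0.773
apply F[16]=+10.000 → step 17: x=0.293, v=1.822, θ₁=-0.277, ω₁=-2.619, θ₂=0.079, ω₂=0.272, θ₃=0.222, ω₃=0.806
apply F[17]=+10.000 → step 18: x=0.330, v=1.937, θ₁=-0.331, ω₁=-2.847, θ₂=0.085, ω₂=0.294, θ₃=0.238, ω₃=0.824
Max |angle| over trajectory = 0.331 rad = 19.0°.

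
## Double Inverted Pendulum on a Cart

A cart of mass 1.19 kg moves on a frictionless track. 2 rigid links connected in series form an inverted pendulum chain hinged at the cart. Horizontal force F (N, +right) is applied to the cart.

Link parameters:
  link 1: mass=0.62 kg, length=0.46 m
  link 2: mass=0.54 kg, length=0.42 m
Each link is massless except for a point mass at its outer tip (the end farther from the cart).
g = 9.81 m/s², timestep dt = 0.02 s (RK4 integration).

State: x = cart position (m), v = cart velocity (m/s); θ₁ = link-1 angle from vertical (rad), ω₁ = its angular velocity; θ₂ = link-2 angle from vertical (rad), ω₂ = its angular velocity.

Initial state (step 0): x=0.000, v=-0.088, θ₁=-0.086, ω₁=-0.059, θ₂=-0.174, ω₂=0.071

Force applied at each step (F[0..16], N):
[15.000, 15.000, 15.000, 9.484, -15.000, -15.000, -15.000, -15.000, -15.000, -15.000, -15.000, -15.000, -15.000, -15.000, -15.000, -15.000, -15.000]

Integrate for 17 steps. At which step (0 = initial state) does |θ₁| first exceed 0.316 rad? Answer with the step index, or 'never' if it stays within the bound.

apply F[0]=+15.000 → step 1: x=0.001, v=0.179, θ₁=-0.093, ω₁=-0.647, θ₂=-0.173, ω₂=0.007
apply F[1]=+15.000 → step 2: x=0.007, v=0.446, θ₁=-0.112, ω₁=-1.248, θ₂=-0.174, ω₂=-0.044
apply F[2]=+15.000 → step 3: x=0.019, v=0.715, θ₁=-0.143, ω₁=-1.869, θ₂=-0.175, ω₂=-0.074
apply F[3]=+9.484 → step 4: x=0.035, v=0.894, θ₁=-0.185, ω₁=-2.319, θ₂=-0.176, ω₂=-0.081
apply F[4]=-15.000 → step 5: x=0.051, v=0.681, θ₁=-0.228, ω₁=-1.964, θ₂=-0.178, ω₂=-0.055
apply F[5]=-15.000 → step 6: x=0.062, v=0.479, θ₁=-0.264, ω₁=-1.668, θ₂=-0.178, ω₂=0.008
apply F[6]=-15.000 → step 7: x=0.070, v=0.285, θ₁=-0.295, ω₁=-1.423, θ₂=-0.177, ω₂=0.107
apply F[7]=-15.000 → step 8: x=0.074, v=0.099, θ₁=-0.321, ω₁=-1.223, θ₂=-0.174, ω₂=0.239
apply F[8]=-15.000 → step 9: x=0.074, v=-0.081, θ₁=-0.344, ω₁=-1.061, θ₂=-0.168, ω₂=0.402
apply F[9]=-15.000 → step 10: x=0.070, v=-0.256, θ₁=-0.364, ω₁=-0.931, θ₂=-0.158, ω₂=0.594
apply F[10]=-15.000 → step 11: x=0.064, v=-0.428, θ₁=-0.381, ω₁=-0.830, θ₂=-0.144, ω₂=0.816
apply F[11]=-15.000 → step 12: x=0.053, v=-0.597, θ₁=-0.397, ω₁=-0.754, θ₂=-0.125, ω₂=1.068
apply F[12]=-15.000 → step 13: x=0.040, v=-0.764, θ₁=-0.412, ω₁=-0.697, θ₂=-0.101, ω₂=1.350
apply F[13]=-15.000 → step 14: x=0.023, v=-0.931, θ₁=-0.425, ω₁=-0.658, θ₂=-0.071, ω₂=1.661
apply F[14]=-15.000 → step 15: x=0.002, v=-1.099, θ₁=-0.438, ω₁=-0.630, θ₂=-0.034, ω₂=2.003
apply F[15]=-15.000 → step 16: x=-0.021, v=-1.268, θ₁=-0.450, ω₁=-0.608, θ₂=0.010, ω₂=2.373
apply F[16]=-15.000 → step 17: x=-0.048, v=-1.439, θ₁=-0.462, ω₁=-0.584, θ₂=0.061, ω₂=2.770
|θ₁| = 0.321 > 0.316 first at step 8.

Answer: 8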